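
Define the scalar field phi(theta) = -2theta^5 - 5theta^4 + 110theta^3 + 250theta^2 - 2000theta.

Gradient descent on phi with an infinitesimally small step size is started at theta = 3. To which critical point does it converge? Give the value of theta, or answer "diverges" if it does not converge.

2

phi'(theta) = -10(theta - 5)(theta - 2)(theta + 4)(theta + 5), so phi'(3) = 1120.
Gradient descent moves in the -phi' direction, i.e. theta is decreasing.
The nearest critical point in that direction is theta = 2, where phi'' = 1260 > 0 (a local minimum). The iterate converges there.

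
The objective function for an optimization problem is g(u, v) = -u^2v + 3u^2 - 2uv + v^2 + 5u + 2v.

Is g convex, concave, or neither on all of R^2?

neither

The term -u^2v is cubic, so the Hessian is not constant.
∂²g/∂u² = -2v + 6, which takes both signs as v varies (negative for sufficiently large v). A diagonal entry of the Hessian changing sign means the Hessian is neither positive- nor negative-semidefinite on all of R^2.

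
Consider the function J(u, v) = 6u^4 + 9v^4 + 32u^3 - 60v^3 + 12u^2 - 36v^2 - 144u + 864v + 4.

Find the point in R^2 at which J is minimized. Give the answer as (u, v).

J(u,v) separates as P(u) + Q(v) + 4, so its minimum is min P + min Q + 4.
P'(u) = 24(u - 1)(u + 2)(u + 3) vanishes at u ∈ {-3, -2, 1}; Q'(v) = 36(v - 4)(v - 3)(v + 2) vanishes at v ∈ {-2, 3, 4}.
Local minima of P (where P''>0): P(-3)=162, P(1)=-94. Local minima of Q: Q(-2)=-1248, Q(4)=1344.
So the global minimum of J is P(1) + Q(-2) + 4 = -94 − 1248 + 4 = -1338, attained at (1, -2).

(1, -2)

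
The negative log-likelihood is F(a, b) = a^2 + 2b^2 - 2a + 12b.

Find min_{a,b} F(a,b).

F(a,b) separates as P(a) + Q(b), so its minimum is min P + min Q.
P'(a) = 2a - 2 vanishes at a ∈ {1}; Q'(b) = 4b + 12 vanishes at b ∈ {-3}.
Local minima of P (where P''>0): P(1)=-1. Local minima of Q: Q(-3)=-18.
So the global minimum of F is P(1) + Q(-3) = -1 − 18 = -19, attained at (1, -3).

-19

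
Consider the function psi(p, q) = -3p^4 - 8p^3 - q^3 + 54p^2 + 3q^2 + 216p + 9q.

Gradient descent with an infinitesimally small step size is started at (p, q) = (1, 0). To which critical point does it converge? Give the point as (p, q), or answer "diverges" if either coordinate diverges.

psi is separable, so gradient descent decouples: p follows -∂psi/∂p, q follows -∂psi/∂q.
∂psi/∂p = -12(p - 3)(p + 2)(p + 3); at p=1 this is 288, so p decreases.
∂psi/∂q = -3(q - 3)(q + 1); at q=0 this is 9, so q decreases.
p converges to its nearest critical value -2 (a local min of the p-part); q converges to -1. The iterate converges to (-2, -1).

(-2, -1)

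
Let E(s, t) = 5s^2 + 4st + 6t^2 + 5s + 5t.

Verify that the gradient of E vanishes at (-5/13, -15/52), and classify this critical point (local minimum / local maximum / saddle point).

local minimum

∇E = (10s + 4t + 5, 4s + 12t + 5); substituting (-5/13, -15/52) gives ∇E = (0, 0), so (-5/13, -15/52) is indeed a critical point.
The Hessian of E is constant: H = [[10, 4], [4, 12]].
det(H) = 10·12 − 4² = 104.
det(H) > 0 and tr(H) = 22 > 0, so H is positive definite and the point is a local minimum.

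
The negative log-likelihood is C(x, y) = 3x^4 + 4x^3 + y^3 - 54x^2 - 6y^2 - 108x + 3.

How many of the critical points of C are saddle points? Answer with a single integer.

C separates as a function of x plus a function of y, so ∇C=0 decouples.
∂C/∂x = 12(x - 3)(x + 1)(x + 3) = 0 at x ∈ {-3, -1, 3}; ∂C/∂y = 3y(y - 4) = 0 at y ∈ {0, 4}.
The Hessian is diagonal: diag(C_xx, C_yy). Second derivatives: C_xx(-3)=144, C_xx(-1)=-96, C_xx(3)=288; C_yy(0)=-12, C_yy(4)=12.
Saddle points occur where the two diagonal entries have opposite signs: (-3, 0), (-1, 4), (3, 0). Count: 3.

3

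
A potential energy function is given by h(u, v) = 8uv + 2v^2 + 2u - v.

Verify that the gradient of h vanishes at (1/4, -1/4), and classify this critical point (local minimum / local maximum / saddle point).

∇h = (8v + 2, 8u + 4v - 1); substituting (1/4, -1/4) gives ∇h = (0, 0), so (1/4, -1/4) is indeed a critical point.
The Hessian of h is constant: H = [[0, 8], [8, 4]].
det(H) = 0·4 − 8² = -64.
Since det(H) < 0, H is indefinite and the critical point is a saddle point.

saddle point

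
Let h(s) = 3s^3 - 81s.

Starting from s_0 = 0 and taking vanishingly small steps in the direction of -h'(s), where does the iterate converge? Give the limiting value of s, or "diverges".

3

h'(s) = 9(s - 3)(s + 3), so h'(0) = -81.
Gradient descent moves in the -h' direction, i.e. s is increasing.
The nearest critical point in that direction is s = 3, where h'' = 54 > 0 (a local minimum). The iterate converges there.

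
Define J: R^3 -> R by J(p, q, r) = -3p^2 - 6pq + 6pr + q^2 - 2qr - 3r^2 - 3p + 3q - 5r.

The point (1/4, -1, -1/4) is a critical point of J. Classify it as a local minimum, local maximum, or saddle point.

The Hessian is constant: H = [[-6, -6, 6], [-6, 2, -2], [6, -2, -6]].
Leading principal minors: Δ₁ = -6, Δ₂ = -48, Δ₃ = 384.
The minors fit neither the all-positive nor the alternating-sign pattern, so H is indefinite: a saddle point.

saddle point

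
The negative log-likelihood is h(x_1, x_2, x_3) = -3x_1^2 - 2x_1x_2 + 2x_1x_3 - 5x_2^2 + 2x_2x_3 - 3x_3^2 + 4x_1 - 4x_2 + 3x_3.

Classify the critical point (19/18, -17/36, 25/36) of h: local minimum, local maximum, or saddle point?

The Hessian is constant: H = [[-6, -2, 2], [-2, -10, 2], [2, 2, -6]].
Leading principal minors: Δ₁ = -6, Δ₂ = 56, Δ₃ = -288.
The minors alternate sign starting negative (−, +, −), so H is negative definite: a local maximum.

local maximum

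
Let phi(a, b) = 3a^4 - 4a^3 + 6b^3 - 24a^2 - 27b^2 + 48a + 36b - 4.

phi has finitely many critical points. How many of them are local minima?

phi separates as a function of a plus a function of b, so ∇phi=0 decouples.
∂phi/∂a = 12(a - 2)(a - 1)(a + 2) = 0 at a ∈ {-2, 1, 2}; ∂phi/∂b = 18(b - 2)(b - 1) = 0 at b ∈ {1, 2}.
The Hessian is diagonal: diag(phi_aa, phi_bb). Second derivatives: phi_aa(-2)=144, phi_aa(1)=-36, phi_aa(2)=48; phi_bb(1)=-18, phi_bb(2)=18.
Local minima occur where both diagonal entries positive: (-2, 2), (2, 2). Count: 2.

2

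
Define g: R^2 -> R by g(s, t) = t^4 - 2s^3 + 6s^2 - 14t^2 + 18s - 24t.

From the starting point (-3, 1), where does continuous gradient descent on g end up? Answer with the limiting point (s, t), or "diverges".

(-1, 3)

g is separable, so gradient descent decouples: s follows -∂g/∂s, t follows -∂g/∂t.
∂g/∂s = -6(s - 3)(s + 1); at s=-3 this is -72, so s increases.
∂g/∂t = 4(t - 3)(t + 1)(t + 2); at t=1 this is -48, so t increases.
s converges to its nearest critical value -1 (a local min of the s-part); t converges to 3. The iterate converges to (-1, 3).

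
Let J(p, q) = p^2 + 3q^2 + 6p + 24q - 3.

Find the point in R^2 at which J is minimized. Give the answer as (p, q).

(-3, -4)

J(p,q) separates as A(p) + B(q) − 3, so its minimum is min A + min B − 3.
A'(p) = 2p + 6 vanishes at p ∈ {-3}; B'(q) = 6q + 24 vanishes at q ∈ {-4}.
Local minima of A (where A''>0): A(-3)=-9. Local minima of B: B(-4)=-48.
So the global minimum of J is A(-3) + B(-4) − 3 = -9 − 48 − 3 = -60, attained at (-3, -4).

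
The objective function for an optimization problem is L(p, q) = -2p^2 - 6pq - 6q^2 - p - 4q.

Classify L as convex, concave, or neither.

concave

L is quadratic, so its Hessian is the constant matrix H = [[-4, -6], [-6, -12]].
det(H) = 12, tr(H) = -16.
det(H) > 0 and tr(H) < 0, so H is negative definite everywhere: concave.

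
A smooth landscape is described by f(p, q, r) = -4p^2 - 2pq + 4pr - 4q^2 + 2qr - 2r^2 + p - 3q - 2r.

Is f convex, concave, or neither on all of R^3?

f is quadratic, so its Hessian is the constant matrix H = [[-8, -2, 4], [-2, -8, 2], [4, 2, -4]].
Leading principal minors: -8, 60, -112.
Signs alternate −, +, − ⇒ H ≺ 0 ⇒ concave.

concave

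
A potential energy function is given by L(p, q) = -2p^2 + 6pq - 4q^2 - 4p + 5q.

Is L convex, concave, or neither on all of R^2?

L is quadratic, so its Hessian is the constant matrix H = [[-4, 6], [6, -8]].
det(H) = -4, tr(H) = -12.
det(H) < 0, so H is indefinite: neither convex nor concave.

neither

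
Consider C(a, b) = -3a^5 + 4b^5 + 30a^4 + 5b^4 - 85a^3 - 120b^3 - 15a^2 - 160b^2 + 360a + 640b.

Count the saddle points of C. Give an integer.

8

C separates as a function of a plus a function of b, so ∇C=0 decouples.
∂C/∂a = -15(a - 4)(a - 3)(a - 2)(a + 1) = 0 at a ∈ {-1, 2, 3, 4}; ∂C/∂b = 20(b - 4)(b - 1)(b + 2)(b + 4) = 0 at b ∈ {-4, -2, 1, 4}.
The Hessian is diagonal: diag(C_aa, C_bb). Second derivatives: C_aa(-1)=900, C_aa(2)=-90, C_aa(3)=60, C_aa(4)=-150; C_bb(-4)=-1600, C_bb(-2)=720, C_bb(1)=-900, C_bb(4)=2880.
Saddle points occur where the two diagonal entries have opposite signs: (-1, -4), (-1, 1), (2, -2), (2, 4), (3, -4), (3, 1), (4, -2), (4, 4). Count: 8.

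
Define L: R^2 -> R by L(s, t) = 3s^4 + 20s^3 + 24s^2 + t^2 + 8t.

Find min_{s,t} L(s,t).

L(s,t) separates as P(s) + Q(t), so its minimum is min P + min Q.
P'(s) = 12s(s + 1)(s + 4) vanishes at s ∈ {-4, -1, 0}; Q'(t) = 2(t + 4) vanishes at t ∈ {-4}.
Local minima of P (where P''>0): P(-4)=-128, P(0)=0. Local minima of Q: Q(-4)=-16.
So the global minimum of L is P(-4) + Q(-4) = -128 − 16 = -144, attained at (-4, -4).

-144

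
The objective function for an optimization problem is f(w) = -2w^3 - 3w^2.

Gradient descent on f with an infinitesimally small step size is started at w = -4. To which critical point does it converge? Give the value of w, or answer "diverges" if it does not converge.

f'(w) = -6w(w + 1), so f'(-4) = -72.
Gradient descent moves in the -f' direction, i.e. w is increasing.
The nearest critical point in that direction is w = -1, where f'' = 6 > 0 (a local minimum). The iterate converges there.

-1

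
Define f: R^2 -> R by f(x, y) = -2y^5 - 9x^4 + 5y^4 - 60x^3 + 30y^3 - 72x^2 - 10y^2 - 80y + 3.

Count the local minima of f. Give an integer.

2

f separates as a function of x plus a function of y, so ∇f=0 decouples.
∂f/∂x = -36x(x + 1)(x + 4) = 0 at x ∈ {-4, -1, 0}; ∂f/∂y = -10(y - 4)(y - 1)(y + 1)(y + 2) = 0 at y ∈ {-2, -1, 1, 4}.
The Hessian is diagonal: diag(f_xx, f_yy). Second derivatives: f_xx(-4)=-432, f_xx(-1)=108, f_xx(0)=-144; f_yy(-2)=180, f_yy(-1)=-100, f_yy(1)=180, f_yy(4)=-900.
Local minima occur where both diagonal entries positive: (-1, -2), (-1, 1). Count: 2.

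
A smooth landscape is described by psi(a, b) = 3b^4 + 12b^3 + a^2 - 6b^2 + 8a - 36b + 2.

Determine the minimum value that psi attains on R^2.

-41

psi(a,b) separates as P(a) + Q(b) + 2, so its minimum is min P + min Q + 2.
P'(a) = 2a + 8 vanishes at a ∈ {-4}; Q'(b) = 12(b - 1)(b + 1)(b + 3) vanishes at b ∈ {-3, -1, 1}.
Local minima of P (where P''>0): P(-4)=-16. Local minima of Q: Q(-3)=-27, Q(1)=-27.
So the global minimum of psi is P(-4) + Q(-3) + 2 = -16 − 27 + 2 = -41, attained at (-4, -3).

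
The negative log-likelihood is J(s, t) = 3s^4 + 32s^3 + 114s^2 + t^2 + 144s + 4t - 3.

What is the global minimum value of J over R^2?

J(s,t) separates as P(s) + Q(t) − 3, so its minimum is min P + min Q − 3.
P'(s) = 12(s + 1)(s + 3)(s + 4) vanishes at s ∈ {-4, -3, -1}; Q'(t) = 2(t + 2) vanishes at t ∈ {-2}.
Local minima of P (where P''>0): P(-4)=-32, P(-1)=-59. Local minima of Q: Q(-2)=-4.
So the global minimum of J is P(-1) + Q(-2) − 3 = -59 − 4 − 3 = -66, attained at (-1, -2).

-66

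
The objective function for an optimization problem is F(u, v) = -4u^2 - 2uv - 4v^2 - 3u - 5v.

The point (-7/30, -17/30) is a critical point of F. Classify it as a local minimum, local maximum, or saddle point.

local maximum

The Hessian of F is constant: H = [[-8, -2], [-2, -8]].
det(H) = (-8)·(-8) − (-2)² = 60.
det(H) > 0 and tr(H) = -16 < 0, so H is negative definite and the point is a local maximum.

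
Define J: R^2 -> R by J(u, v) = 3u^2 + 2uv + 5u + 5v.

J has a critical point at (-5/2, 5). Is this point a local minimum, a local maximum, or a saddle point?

saddle point

The Hessian of J is constant: H = [[6, 2], [2, 0]].
det(H) = 6·0 − 2² = -4.
Since det(H) < 0, H is indefinite and the critical point is a saddle point.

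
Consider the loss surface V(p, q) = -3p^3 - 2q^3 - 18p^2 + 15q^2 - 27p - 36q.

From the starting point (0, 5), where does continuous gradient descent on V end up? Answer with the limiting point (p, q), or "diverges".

diverges

V is separable, so gradient descent decouples: p follows -∂V/∂p, q follows -∂V/∂q.
∂V/∂p = -9(p + 1)(p + 3); at p=0 this is -27, so p increases.
∂V/∂q = -6(q - 3)(q - 2); at q=5 this is -36, so q increases.
The p-coordinate has no critical point in that direction and runs off to infinity.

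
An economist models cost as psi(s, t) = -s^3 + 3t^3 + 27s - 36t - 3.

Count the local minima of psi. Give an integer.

psi separates as a function of s plus a function of t, so ∇psi=0 decouples.
∂psi/∂s = -3(s - 3)(s + 3) = 0 at s ∈ {-3, 3}; ∂psi/∂t = 9(t - 2)(t + 2) = 0 at t ∈ {-2, 2}.
The Hessian is diagonal: diag(psi_ss, psi_tt). Second derivatives: psi_ss(-3)=18, psi_ss(3)=-18; psi_tt(-2)=-36, psi_tt(2)=36.
Local minima occur where both diagonal entries positive: (-3, 2). Count: 1.

1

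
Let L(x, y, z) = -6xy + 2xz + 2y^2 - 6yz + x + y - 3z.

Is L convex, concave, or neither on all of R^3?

L is quadratic, so its Hessian is the constant matrix H = [[0, -6, 2], [-6, 4, -6], [2, -6, 0]].
Leading principal minors: 0, -36, 128.
Neither pattern holds ⇒ H is indefinite ⇒ neither convex nor concave.

neither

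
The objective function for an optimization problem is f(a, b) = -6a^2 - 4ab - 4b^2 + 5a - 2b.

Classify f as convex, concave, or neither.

f is quadratic, so its Hessian is the constant matrix H = [[-12, -4], [-4, -8]].
det(H) = 80, tr(H) = -20.
det(H) > 0 and tr(H) < 0, so H is negative definite everywhere: concave.

concave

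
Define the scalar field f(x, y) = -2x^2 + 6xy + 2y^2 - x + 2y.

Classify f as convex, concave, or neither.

neither

f is quadratic, so its Hessian is the constant matrix H = [[-4, 6], [6, 4]].
det(H) = -52, tr(H) = 0.
det(H) < 0, so H is indefinite: neither convex nor concave.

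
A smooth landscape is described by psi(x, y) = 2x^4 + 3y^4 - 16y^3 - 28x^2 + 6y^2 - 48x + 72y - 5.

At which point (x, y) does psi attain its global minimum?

(3, -1)

psi(x,y) separates as P(x) + Q(y) − 5, so its minimum is min P + min Q − 5.
P'(x) = 8(x - 3)(x + 1)(x + 2) vanishes at x ∈ {-2, -1, 3}; Q'(y) = 12(y - 3)(y - 2)(y + 1) vanishes at y ∈ {-1, 2, 3}.
Local minima of P (where P''>0): P(-2)=16, P(3)=-234. Local minima of Q: Q(-1)=-47, Q(3)=81.
So the global minimum of psi is P(3) + Q(-1) − 5 = -234 − 47 − 5 = -286, attained at (3, -1).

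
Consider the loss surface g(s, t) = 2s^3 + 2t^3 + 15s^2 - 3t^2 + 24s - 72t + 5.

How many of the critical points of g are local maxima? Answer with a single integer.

g separates as a function of s plus a function of t, so ∇g=0 decouples.
∂g/∂s = 6(s + 1)(s + 4) = 0 at s ∈ {-4, -1}; ∂g/∂t = 6(t - 4)(t + 3) = 0 at t ∈ {-3, 4}.
The Hessian is diagonal: diag(g_ss, g_tt). Second derivatives: g_ss(-4)=-18, g_ss(-1)=18; g_tt(-3)=-42, g_tt(4)=42.
Local maxima occur where both diagonal entries negative: (-4, -3). Count: 1.

1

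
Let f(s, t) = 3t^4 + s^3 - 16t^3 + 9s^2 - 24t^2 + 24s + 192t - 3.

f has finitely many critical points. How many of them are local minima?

2

f separates as a function of s plus a function of t, so ∇f=0 decouples.
∂f/∂s = 3(s + 2)(s + 4) = 0 at s ∈ {-4, -2}; ∂f/∂t = 12(t - 4)(t - 2)(t + 2) = 0 at t ∈ {-2, 2, 4}.
The Hessian is diagonal: diag(f_ss, f_tt). Second derivatives: f_ss(-4)=-6, f_ss(-2)=6; f_tt(-2)=288, f_tt(2)=-96, f_tt(4)=144.
Local minima occur where both diagonal entries positive: (-2, -2), (-2, 4). Count: 2.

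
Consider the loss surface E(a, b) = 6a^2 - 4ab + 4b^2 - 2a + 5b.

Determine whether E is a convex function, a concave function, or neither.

E is quadratic, so its Hessian is the constant matrix H = [[12, -4], [-4, 8]].
det(H) = 80, tr(H) = 20.
det(H) > 0 and tr(H) > 0, so H is positive definite everywhere: convex.

convex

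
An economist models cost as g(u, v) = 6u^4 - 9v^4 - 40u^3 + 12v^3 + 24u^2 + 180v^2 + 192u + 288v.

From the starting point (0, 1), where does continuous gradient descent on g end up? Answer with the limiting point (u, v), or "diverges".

(-1, -1)

g is separable, so gradient descent decouples: u follows -∂g/∂u, v follows -∂g/∂v.
∂g/∂u = 24(u - 4)(u - 2)(u + 1); at u=0 this is 192, so u decreases.
∂g/∂v = -36(v - 4)(v + 1)(v + 2); at v=1 this is 648, so v decreases.
u converges to its nearest critical value -1 (a local min of the u-part); v converges to -1. The iterate converges to (-1, -1).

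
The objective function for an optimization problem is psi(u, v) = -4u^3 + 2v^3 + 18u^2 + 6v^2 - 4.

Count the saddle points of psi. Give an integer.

psi separates as a function of u plus a function of v, so ∇psi=0 decouples.
∂psi/∂u = -12u(u - 3) = 0 at u ∈ {0, 3}; ∂psi/∂v = 6v(v + 2) = 0 at v ∈ {-2, 0}.
The Hessian is diagonal: diag(psi_uu, psi_vv). Second derivatives: psi_uu(0)=36, psi_uu(3)=-36; psi_vv(-2)=-12, psi_vv(0)=12.
Saddle points occur where the two diagonal entries have opposite signs: (0, -2), (3, 0). Count: 2.

2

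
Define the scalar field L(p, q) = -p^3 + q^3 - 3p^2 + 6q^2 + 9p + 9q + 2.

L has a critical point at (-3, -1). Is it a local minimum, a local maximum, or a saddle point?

local minimum

The mixed partial ∂²L/∂p∂q is 0, so the Hessian at any point is diag(L_pp, L_qq) = diag(-6(p + 1), 6(q + 2)).
At (-3, -1): H = diag(12, 6).
Both eigenvalues are positive, so H is positive definite: a local minimum.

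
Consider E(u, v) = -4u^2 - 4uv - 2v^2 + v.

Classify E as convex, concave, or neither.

E is quadratic, so its Hessian is the constant matrix H = [[-8, -4], [-4, -4]].
det(H) = 16, tr(H) = -12.
det(H) > 0 and tr(H) < 0, so H is negative definite everywhere: concave.

concave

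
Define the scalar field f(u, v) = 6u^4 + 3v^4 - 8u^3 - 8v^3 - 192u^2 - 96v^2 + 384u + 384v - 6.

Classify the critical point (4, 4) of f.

The mixed partial ∂²f/∂u∂v is 0, so the Hessian at any point is diag(f_uu, f_vv) = diag(24(3u^2 - 2u - 16), 12(3v^2 - 4v - 16)).
At (4, 4): H = diag(576, 192).
Both eigenvalues are positive, so H is positive definite: a local minimum.

local minimum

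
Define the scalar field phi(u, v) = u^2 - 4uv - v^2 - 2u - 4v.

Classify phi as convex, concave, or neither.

neither

phi is quadratic, so its Hessian is the constant matrix H = [[2, -4], [-4, -2]].
det(H) = -20, tr(H) = 0.
det(H) < 0, so H is indefinite: neither convex nor concave.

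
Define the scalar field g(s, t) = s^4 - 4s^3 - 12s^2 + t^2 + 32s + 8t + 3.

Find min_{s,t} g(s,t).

-77

g(s,t) separates as P(s) + Q(t) + 3, so its minimum is min P + min Q + 3.
P'(s) = 4(s - 4)(s - 1)(s + 2) vanishes at s ∈ {-2, 1, 4}; Q'(t) = 2(t + 4) vanishes at t ∈ {-4}.
Local minima of P (where P''>0): P(-2)=-64, P(4)=-64. Local minima of Q: Q(-4)=-16.
So the global minimum of g is P(-2) + Q(-4) + 3 = -64 − 16 + 3 = -77, attained at (-2, -4).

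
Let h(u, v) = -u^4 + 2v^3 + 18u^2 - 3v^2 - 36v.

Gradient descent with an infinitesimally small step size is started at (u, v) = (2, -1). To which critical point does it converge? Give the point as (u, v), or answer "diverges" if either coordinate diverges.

h is separable, so gradient descent decouples: u follows -∂h/∂u, v follows -∂h/∂v.
∂h/∂u = -4u(u - 3)(u + 3); at u=2 this is 40, so u decreases.
∂h/∂v = 6(v - 3)(v + 2); at v=-1 this is -24, so v increases.
u converges to its nearest critical value 0 (a local min of the u-part); v converges to 3. The iterate converges to (0, 3).

(0, 3)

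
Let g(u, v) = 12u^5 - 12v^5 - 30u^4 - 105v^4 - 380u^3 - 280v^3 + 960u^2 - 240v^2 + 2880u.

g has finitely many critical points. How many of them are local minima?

g separates as a function of u plus a function of v, so ∇g=0 decouples.
∂g/∂u = 60(u - 4)(u - 3)(u + 1)(u + 4) = 0 at u ∈ {-4, -1, 3, 4}; ∂g/∂v = -60v(v + 1)(v + 2)(v + 4) = 0 at v ∈ {-4, -2, -1, 0}.
The Hessian is diagonal: diag(g_uu, g_vv). Second derivatives: g_uu(-4)=-10080, g_uu(-1)=3600, g_uu(3)=-1680, g_uu(4)=2400; g_vv(-4)=1440, g_vv(-2)=-240, g_vv(-1)=180, g_vv(0)=-480.
Local minima occur where both diagonal entries positive: (-1, -4), (-1, -1), (4, -4), (4, -1). Count: 4.

4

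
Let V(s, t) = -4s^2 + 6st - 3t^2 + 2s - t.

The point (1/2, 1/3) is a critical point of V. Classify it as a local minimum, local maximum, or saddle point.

local maximum

The Hessian of V is constant: H = [[-8, 6], [6, -6]].
det(H) = (-8)·(-6) − 6² = 12.
det(H) > 0 and tr(H) = -14 < 0, so H is negative definite and the point is a local maximum.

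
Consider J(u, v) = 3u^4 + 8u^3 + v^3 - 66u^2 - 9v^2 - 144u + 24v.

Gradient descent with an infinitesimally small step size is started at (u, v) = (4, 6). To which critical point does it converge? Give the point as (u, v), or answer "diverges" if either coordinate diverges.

(3, 4)

J is separable, so gradient descent decouples: u follows -∂J/∂u, v follows -∂J/∂v.
∂J/∂u = 12(u - 3)(u + 1)(u + 4); at u=4 this is 480, so u decreases.
∂J/∂v = 3(v - 4)(v - 2); at v=6 this is 24, so v decreases.
u converges to its nearest critical value 3 (a local min of the u-part); v converges to 4. The iterate converges to (3, 4).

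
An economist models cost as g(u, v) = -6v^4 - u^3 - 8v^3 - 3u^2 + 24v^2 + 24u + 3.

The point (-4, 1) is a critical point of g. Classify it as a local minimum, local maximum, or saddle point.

The mixed partial ∂²g/∂u∂v is 0, so the Hessian at any point is diag(g_uu, g_vv) = diag(-6(u + 1), 24(-3v^2 - 2v + 2)).
At (-4, 1): H = diag(18, -72).
The eigenvalues have opposite signs, so H is indefinite: a saddle point.

saddle point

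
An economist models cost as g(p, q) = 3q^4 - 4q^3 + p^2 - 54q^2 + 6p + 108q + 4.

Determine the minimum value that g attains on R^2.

g(p,q) separates as A(p) + B(q) + 4, so its minimum is min A + min B + 4.
A'(p) = 2p + 6 vanishes at p ∈ {-3}; B'(q) = 12(q - 3)(q - 1)(q + 3) vanishes at q ∈ {-3, 1, 3}.
Local minima of A (where A''>0): A(-3)=-9. Local minima of B: B(-3)=-459, B(3)=-27.
So the global minimum of g is A(-3) + B(-3) + 4 = -9 − 459 + 4 = -464, attained at (-3, -3).

-464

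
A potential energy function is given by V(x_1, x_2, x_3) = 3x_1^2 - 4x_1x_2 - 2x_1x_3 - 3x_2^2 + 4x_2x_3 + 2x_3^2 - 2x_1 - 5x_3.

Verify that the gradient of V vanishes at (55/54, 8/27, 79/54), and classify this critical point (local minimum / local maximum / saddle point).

saddle point

∇V = (6x_1 - 4x_2 - 2x_3 - 2, -4x_1 - 6x_2 + 4x_3, -2x_1 + 4x_2 + 4x_3 - 5); substituting (55/54, 8/27, 79/54) gives ∇V = (0, 0, 0), so (55/54, 8/27, 79/54) is indeed a critical point.
The Hessian is constant: H = [[6, -4, -2], [-4, -6, 4], [-2, 4, 4]].
Leading principal minors: Δ₁ = 6, Δ₂ = -52, Δ₃ = -216.
The minors fit neither the all-positive nor the alternating-sign pattern, so H is indefinite: a saddle point.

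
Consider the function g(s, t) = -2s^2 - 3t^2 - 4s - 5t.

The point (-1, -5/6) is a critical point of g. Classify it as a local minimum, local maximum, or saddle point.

The Hessian of g is constant: H = [[-4, 0], [0, -6]].
det(H) = (-4)·(-6) − 0² = 24.
det(H) > 0 and tr(H) = -10 < 0, so H is negative definite and the point is a local maximum.

local maximum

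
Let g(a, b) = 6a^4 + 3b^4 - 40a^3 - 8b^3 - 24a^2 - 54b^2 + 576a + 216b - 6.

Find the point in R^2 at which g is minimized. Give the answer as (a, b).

(-2, -3)

g(a,b) separates as P(a) + Q(b) − 6, so its minimum is min P + min Q − 6.
P'(a) = 24(a - 4)(a - 3)(a + 2) vanishes at a ∈ {-2, 3, 4}; Q'(b) = 12(b - 3)(b - 2)(b + 3) vanishes at b ∈ {-3, 2, 3}.
Local minima of P (where P''>0): P(-2)=-832, P(4)=896. Local minima of Q: Q(-3)=-675, Q(3)=189.
So the global minimum of g is P(-2) + Q(-3) − 6 = -832 − 675 − 6 = -1513, attained at (-2, -3).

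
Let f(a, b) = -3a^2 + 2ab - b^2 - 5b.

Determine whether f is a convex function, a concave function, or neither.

concave

f is quadratic, so its Hessian is the constant matrix H = [[-6, 2], [2, -2]].
det(H) = 8, tr(H) = -8.
det(H) > 0 and tr(H) < 0, so H is negative definite everywhere: concave.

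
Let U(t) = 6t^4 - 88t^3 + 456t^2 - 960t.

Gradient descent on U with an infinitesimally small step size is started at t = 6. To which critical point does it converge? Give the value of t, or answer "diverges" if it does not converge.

5

U'(t) = 24(t - 5)(t - 4)(t - 2), so U'(6) = 192.
Gradient descent moves in the -U' direction, i.e. t is decreasing.
The nearest critical point in that direction is t = 5, where U'' = 72 > 0 (a local minimum). The iterate converges there.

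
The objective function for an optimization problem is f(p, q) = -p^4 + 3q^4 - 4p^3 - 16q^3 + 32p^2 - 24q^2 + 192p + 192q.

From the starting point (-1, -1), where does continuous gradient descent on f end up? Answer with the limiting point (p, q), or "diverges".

f is separable, so gradient descent decouples: p follows -∂f/∂p, q follows -∂f/∂q.
∂f/∂p = -4(p - 4)(p + 3)(p + 4); at p=-1 this is 120, so p decreases.
∂f/∂q = 12(q - 4)(q - 2)(q + 2); at q=-1 this is 180, so q decreases.
p converges to its nearest critical value -3 (a local min of the p-part); q converges to -2. The iterate converges to (-3, -2).

(-3, -2)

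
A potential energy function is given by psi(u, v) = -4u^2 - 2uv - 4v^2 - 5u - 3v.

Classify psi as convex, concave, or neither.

concave

psi is quadratic, so its Hessian is the constant matrix H = [[-8, -2], [-2, -8]].
det(H) = 60, tr(H) = -16.
det(H) > 0 and tr(H) < 0, so H is negative definite everywhere: concave.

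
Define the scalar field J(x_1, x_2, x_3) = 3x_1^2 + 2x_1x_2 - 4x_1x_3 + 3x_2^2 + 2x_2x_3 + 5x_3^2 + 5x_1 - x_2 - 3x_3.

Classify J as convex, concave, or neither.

convex

J is quadratic, so its Hessian is the constant matrix H = [[6, 2, -4], [2, 6, 2], [-4, 2, 10]].
Leading principal minors: 6, 32, 168.
All positive ⇒ H ≻ 0 ⇒ convex.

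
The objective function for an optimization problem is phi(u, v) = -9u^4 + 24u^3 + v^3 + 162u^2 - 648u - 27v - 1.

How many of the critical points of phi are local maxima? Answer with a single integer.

2

phi separates as a function of u plus a function of v, so ∇phi=0 decouples.
∂phi/∂u = -36(u - 3)(u - 2)(u + 3) = 0 at u ∈ {-3, 2, 3}; ∂phi/∂v = 3(v - 3)(v + 3) = 0 at v ∈ {-3, 3}.
The Hessian is diagonal: diag(phi_uu, phi_vv). Second derivatives: phi_uu(-3)=-1080, phi_uu(2)=180, phi_uu(3)=-216; phi_vv(-3)=-18, phi_vv(3)=18.
Local maxima occur where both diagonal entries negative: (-3, -3), (3, -3). Count: 2.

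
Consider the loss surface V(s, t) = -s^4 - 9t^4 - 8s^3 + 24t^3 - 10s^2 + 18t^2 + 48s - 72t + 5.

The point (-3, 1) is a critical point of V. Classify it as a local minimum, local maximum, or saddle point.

The mixed partial ∂²V/∂s∂t is 0, so the Hessian at any point is diag(V_ss, V_tt) = diag(-4(3s^2 + 12s + 5), 36(-3t^2 + 4t + 1)).
At (-3, 1): H = diag(16, 72).
Both eigenvalues are positive, so H is positive definite: a local minimum.

local minimum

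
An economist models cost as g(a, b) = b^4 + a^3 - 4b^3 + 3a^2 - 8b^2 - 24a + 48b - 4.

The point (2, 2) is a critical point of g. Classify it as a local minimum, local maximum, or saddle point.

saddle point

The mixed partial ∂²g/∂a∂b is 0, so the Hessian at any point is diag(g_aa, g_bb) = diag(6(a + 1), 4(3b^2 - 6b - 4)).
At (2, 2): H = diag(18, -16).
The eigenvalues have opposite signs, so H is indefinite: a saddle point.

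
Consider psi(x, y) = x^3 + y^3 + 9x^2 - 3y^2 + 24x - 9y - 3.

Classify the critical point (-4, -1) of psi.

local maximum

The mixed partial ∂²psi/∂x∂y is 0, so the Hessian at any point is diag(psi_xx, psi_yy) = diag(6(x + 3), 6(y - 1)).
At (-4, -1): H = diag(-6, -12).
Both eigenvalues are negative, so H is negative definite: a local maximum.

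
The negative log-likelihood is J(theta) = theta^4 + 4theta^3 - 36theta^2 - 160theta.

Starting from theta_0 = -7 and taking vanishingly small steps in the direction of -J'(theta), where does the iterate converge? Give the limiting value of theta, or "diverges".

-5

J'(theta) = 4(theta - 4)(theta + 2)(theta + 5), so J'(-7) = -440.
Gradient descent moves in the -J' direction, i.e. theta is increasing.
The nearest critical point in that direction is theta = -5, where J'' = 108 > 0 (a local minimum). The iterate converges there.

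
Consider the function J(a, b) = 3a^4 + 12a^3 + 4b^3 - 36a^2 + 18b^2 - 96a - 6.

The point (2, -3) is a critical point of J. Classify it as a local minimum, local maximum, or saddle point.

The mixed partial ∂²J/∂a∂b is 0, so the Hessian at any point is diag(J_aa, J_bb) = diag(36(a^2 + 2a - 2), 12(2b + 3)).
At (2, -3): H = diag(216, -36).
The eigenvalues have opposite signs, so H is indefinite: a saddle point.

saddle point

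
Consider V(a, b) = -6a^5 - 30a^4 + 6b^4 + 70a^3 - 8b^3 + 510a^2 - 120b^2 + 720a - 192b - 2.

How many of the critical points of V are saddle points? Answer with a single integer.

6

V separates as a function of a plus a function of b, so ∇V=0 decouples.
∂V/∂a = -30(a - 3)(a + 1)(a + 2)(a + 4) = 0 at a ∈ {-4, -2, -1, 3}; ∂V/∂b = 24(b - 4)(b + 1)(b + 2) = 0 at b ∈ {-2, -1, 4}.
The Hessian is diagonal: diag(V_aa, V_bb). Second derivatives: V_aa(-4)=1260, V_aa(-2)=-300, V_aa(-1)=360, V_aa(3)=-4200; V_bb(-2)=144, V_bb(-1)=-120, V_bb(4)=720.
Saddle points occur where the two diagonal entries have opposite signs: (-4, -1), (-2, -2), (-2, 4), (-1, -1), (3, -2), (3, 4). Count: 6.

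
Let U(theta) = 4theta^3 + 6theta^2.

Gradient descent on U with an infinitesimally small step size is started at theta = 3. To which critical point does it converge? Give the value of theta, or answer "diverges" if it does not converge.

U'(theta) = 12theta(theta + 1), so U'(3) = 144.
Gradient descent moves in the -U' direction, i.e. theta is decreasing.
The nearest critical point in that direction is theta = 0, where U'' = 12 > 0 (a local minimum). The iterate converges there.

0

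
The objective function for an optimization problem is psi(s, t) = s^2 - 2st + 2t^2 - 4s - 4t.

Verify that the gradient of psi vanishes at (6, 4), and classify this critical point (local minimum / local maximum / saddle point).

∇psi = (2s - 2t - 4, -2s + 4t - 4); substituting (6, 4) gives ∇psi = (0, 0), so (6, 4) is indeed a critical point.
The Hessian of psi is constant: H = [[2, -2], [-2, 4]].
det(H) = 2·4 − (-2)² = 4.
det(H) > 0 and tr(H) = 6 > 0, so H is positive definite and the point is a local minimum.

local minimum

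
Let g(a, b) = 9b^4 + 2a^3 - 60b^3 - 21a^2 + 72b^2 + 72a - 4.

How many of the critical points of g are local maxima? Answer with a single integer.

g separates as a function of a plus a function of b, so ∇g=0 decouples.
∂g/∂a = 6(a - 4)(a - 3) = 0 at a ∈ {3, 4}; ∂g/∂b = 36b(b - 4)(b - 1) = 0 at b ∈ {0, 1, 4}.
The Hessian is diagonal: diag(g_aa, g_bb). Second derivatives: g_aa(3)=-6, g_aa(4)=6; g_bb(0)=144, g_bb(1)=-108, g_bb(4)=432.
Local maxima occur where both diagonal entries negative: (3, 1). Count: 1.

1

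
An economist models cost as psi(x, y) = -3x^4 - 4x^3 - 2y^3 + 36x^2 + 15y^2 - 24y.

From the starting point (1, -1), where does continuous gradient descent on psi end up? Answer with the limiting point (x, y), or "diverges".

psi is separable, so gradient descent decouples: x follows -∂psi/∂x, y follows -∂psi/∂y.
∂psi/∂x = -12x(x - 2)(x + 3); at x=1 this is 48, so x decreases.
∂psi/∂y = -6(y - 4)(y - 1); at y=-1 this is -60, so y increases.
x converges to its nearest critical value 0 (a local min of the x-part); y converges to 1. The iterate converges to (0, 1).

(0, 1)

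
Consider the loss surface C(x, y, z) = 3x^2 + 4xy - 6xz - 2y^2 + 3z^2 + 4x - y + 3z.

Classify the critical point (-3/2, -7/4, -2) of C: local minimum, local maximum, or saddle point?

saddle point

The Hessian is constant: H = [[6, 4, -6], [4, -4, 0], [-6, 0, 6]].
Leading principal minors: Δ₁ = 6, Δ₂ = -40, Δ₃ = -96.
The minors fit neither the all-positive nor the alternating-sign pattern, so H is indefinite: a saddle point.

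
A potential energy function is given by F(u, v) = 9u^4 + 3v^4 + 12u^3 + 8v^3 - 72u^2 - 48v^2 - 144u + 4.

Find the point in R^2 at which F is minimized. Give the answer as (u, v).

(2, -4)

F(u,v) separates as P(u) + Q(v) + 4, so its minimum is min P + min Q + 4.
P'(u) = 36(u - 2)(u + 1)(u + 2) vanishes at u ∈ {-2, -1, 2}; Q'(v) = 12v(v - 2)(v + 4) vanishes at v ∈ {-4, 0, 2}.
Local minima of P (where P''>0): P(-2)=48, P(2)=-336. Local minima of Q: Q(-4)=-512, Q(2)=-80.
So the global minimum of F is P(2) + Q(-4) + 4 = -336 − 512 + 4 = -844, attained at (2, -4).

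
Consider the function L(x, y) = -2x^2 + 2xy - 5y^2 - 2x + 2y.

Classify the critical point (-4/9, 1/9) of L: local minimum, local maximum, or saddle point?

local maximum

The Hessian of L is constant: H = [[-4, 2], [2, -10]].
det(H) = (-4)·(-10) − 2² = 36.
det(H) > 0 and tr(H) = -14 < 0, so H is negative definite and the point is a local maximum.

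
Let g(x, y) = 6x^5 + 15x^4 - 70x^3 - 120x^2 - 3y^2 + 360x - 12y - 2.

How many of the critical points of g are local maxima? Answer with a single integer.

2

g separates as a function of x plus a function of y, so ∇g=0 decouples.
∂g/∂x = 30(x - 2)(x - 1)(x + 2)(x + 3) = 0 at x ∈ {-3, -2, 1, 2}; ∂g/∂y = -6(y + 2) = 0 at y ∈ {-2}.
The Hessian is diagonal: diag(g_xx, g_yy). Second derivatives: g_xx(-3)=-600, g_xx(-2)=360, g_xx(1)=-360, g_xx(2)=600; g_yy(-2)=-6.
Local maxima occur where both diagonal entries negative: (-3, -2), (1, -2). Count: 2.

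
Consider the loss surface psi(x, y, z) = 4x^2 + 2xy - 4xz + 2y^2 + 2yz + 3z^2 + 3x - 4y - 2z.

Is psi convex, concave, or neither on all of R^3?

psi is quadratic, so its Hessian is the constant matrix H = [[8, 2, -4], [2, 4, 2], [-4, 2, 6]].
Leading principal minors: 8, 28, 40.
All positive ⇒ H ≻ 0 ⇒ convex.

convex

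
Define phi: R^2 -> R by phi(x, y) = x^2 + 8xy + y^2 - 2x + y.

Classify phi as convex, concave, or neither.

neither

phi is quadratic, so its Hessian is the constant matrix H = [[2, 8], [8, 2]].
det(H) = -60, tr(H) = 4.
det(H) < 0, so H is indefinite: neither convex nor concave.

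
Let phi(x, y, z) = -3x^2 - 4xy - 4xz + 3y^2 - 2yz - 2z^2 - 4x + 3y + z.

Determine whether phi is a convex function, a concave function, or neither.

phi is quadratic, so its Hessian is the constant matrix H = [[-6, -4, -4], [-4, 6, -2], [-4, -2, -4]].
Leading principal minors: -6, -52, 72.
Neither pattern holds ⇒ H is indefinite ⇒ neither convex nor concave.

neither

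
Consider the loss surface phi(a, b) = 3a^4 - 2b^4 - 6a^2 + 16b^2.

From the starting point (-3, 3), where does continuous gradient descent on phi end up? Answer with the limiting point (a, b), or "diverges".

diverges

phi is separable, so gradient descent decouples: a follows -∂phi/∂a, b follows -∂phi/∂b.
∂phi/∂a = 12a(a - 1)(a + 1); at a=-3 this is -288, so a increases.
∂phi/∂b = -8b(b - 2)(b + 2); at b=3 this is -120, so b increases.
The b-coordinate has no critical point in that direction and runs off to infinity.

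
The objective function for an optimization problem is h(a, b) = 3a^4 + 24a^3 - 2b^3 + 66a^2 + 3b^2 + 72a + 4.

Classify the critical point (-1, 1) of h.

The mixed partial ∂²h/∂a∂b is 0, so the Hessian at any point is diag(h_aa, h_bb) = diag(12(3a^2 + 12a + 11), 6(-2b + 1)).
At (-1, 1): H = diag(24, -6).
The eigenvalues have opposite signs, so H is indefinite: a saddle point.

saddle point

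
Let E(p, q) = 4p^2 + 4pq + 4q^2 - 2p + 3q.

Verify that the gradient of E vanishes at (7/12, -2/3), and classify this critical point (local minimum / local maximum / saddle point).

∇E = (8p + 4q - 2, 4p + 8q + 3); substituting (7/12, -2/3) gives ∇E = (0, 0), so (7/12, -2/3) is indeed a critical point.
The Hessian of E is constant: H = [[8, 4], [4, 8]].
det(H) = 8·8 − 4² = 48.
det(H) > 0 and tr(H) = 16 > 0, so H is positive definite and the point is a local minimum.

local minimum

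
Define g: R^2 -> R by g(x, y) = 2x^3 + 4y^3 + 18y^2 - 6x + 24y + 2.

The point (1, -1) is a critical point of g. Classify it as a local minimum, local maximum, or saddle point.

The mixed partial ∂²g/∂x∂y is 0, so the Hessian at any point is diag(g_xx, g_yy) = diag(12x, 12(2y + 3)).
At (1, -1): H = diag(12, 12).
Both eigenvalues are positive, so H is positive definite: a local minimum.

local minimum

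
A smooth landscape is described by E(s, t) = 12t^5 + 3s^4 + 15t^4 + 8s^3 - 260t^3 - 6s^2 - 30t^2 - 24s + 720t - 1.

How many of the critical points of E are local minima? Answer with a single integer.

E separates as a function of s plus a function of t, so ∇E=0 decouples.
∂E/∂s = 12(s - 1)(s + 1)(s + 2) = 0 at s ∈ {-2, -1, 1}; ∂E/∂t = 60(t - 3)(t - 1)(t + 1)(t + 4) = 0 at t ∈ {-4, -1, 1, 3}.
The Hessian is diagonal: diag(E_ss, E_tt). Second derivatives: E_ss(-2)=36, E_ss(-1)=-24, E_ss(1)=72; E_tt(-4)=-6300, E_tt(-1)=1440, E_tt(1)=-1200, E_tt(3)=3360.
Local minima occur where both diagonal entries positive: (-2, -1), (-2, 3), (1, -1), (1, 3). Count: 4.

4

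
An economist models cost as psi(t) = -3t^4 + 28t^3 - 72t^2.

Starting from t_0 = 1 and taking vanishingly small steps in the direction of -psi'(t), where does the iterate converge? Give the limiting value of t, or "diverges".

3

psi'(t) = -12t(t - 4)(t - 3), so psi'(1) = -72.
Gradient descent moves in the -psi' direction, i.e. t is increasing.
The nearest critical point in that direction is t = 3, where psi'' = 36 > 0 (a local minimum). The iterate converges there.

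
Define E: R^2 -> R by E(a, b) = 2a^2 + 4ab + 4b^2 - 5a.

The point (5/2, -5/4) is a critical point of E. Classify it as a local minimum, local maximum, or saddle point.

The Hessian of E is constant: H = [[4, 4], [4, 8]].
det(H) = 4·8 − 4² = 16.
det(H) > 0 and tr(H) = 12 > 0, so H is positive definite and the point is a local minimum.

local minimum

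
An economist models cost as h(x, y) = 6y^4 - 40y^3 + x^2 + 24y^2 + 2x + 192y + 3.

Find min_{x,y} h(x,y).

-120

h(x,y) separates as P(x) + Q(y) + 3, so its minimum is min P + min Q + 3.
P'(x) = 2x + 2 vanishes at x ∈ {-1}; Q'(y) = 24(y - 4)(y - 2)(y + 1) vanishes at y ∈ {-1, 2, 4}.
Local minima of P (where P''>0): P(-1)=-1. Local minima of Q: Q(-1)=-122, Q(4)=128.
So the global minimum of h is P(-1) + Q(-1) + 3 = -1 − 122 + 3 = -120, attained at (-1, -1).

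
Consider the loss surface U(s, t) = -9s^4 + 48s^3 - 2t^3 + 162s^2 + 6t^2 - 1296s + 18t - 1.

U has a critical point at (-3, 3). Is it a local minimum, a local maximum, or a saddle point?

local maximum

The mixed partial ∂²U/∂s∂t is 0, so the Hessian at any point is diag(U_ss, U_tt) = diag(36(-3s^2 + 8s + 9), 12(-t + 1)).
At (-3, 3): H = diag(-1512, -24).
Both eigenvalues are negative, so H is negative definite: a local maximum.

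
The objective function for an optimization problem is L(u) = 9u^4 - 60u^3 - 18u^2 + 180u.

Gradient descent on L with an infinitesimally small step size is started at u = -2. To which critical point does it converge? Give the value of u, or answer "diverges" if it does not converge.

L'(u) = 36(u - 5)(u - 1)(u + 1), so L'(-2) = -756.
Gradient descent moves in the -L' direction, i.e. u is increasing.
The nearest critical point in that direction is u = -1, where L'' = 432 > 0 (a local minimum). The iterate converges there.

-1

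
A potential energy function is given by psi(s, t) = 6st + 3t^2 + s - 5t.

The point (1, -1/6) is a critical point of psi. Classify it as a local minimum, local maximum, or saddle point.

The Hessian of psi is constant: H = [[0, 6], [6, 6]].
det(H) = 0·6 − 6² = -36.
Since det(H) < 0, H is indefinite and the critical point is a saddle point.

saddle point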